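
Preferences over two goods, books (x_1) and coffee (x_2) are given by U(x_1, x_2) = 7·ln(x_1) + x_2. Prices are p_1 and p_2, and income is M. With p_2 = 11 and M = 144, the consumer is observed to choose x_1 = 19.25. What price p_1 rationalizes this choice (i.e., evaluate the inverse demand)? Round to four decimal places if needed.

MU_x_1 = 7/x_1, MU_x_2 = 1. Tangency: 7/x_1 = p_1/p_2.
So x_1*(p_1,p_2) = 7·p_2/p_1, independent of income; and x_2* = (M − 7·p_2)/p_2.
Set x_1* = 19.25 in the demand function and solve for p_1: p_1 = 4.

p_1 = 4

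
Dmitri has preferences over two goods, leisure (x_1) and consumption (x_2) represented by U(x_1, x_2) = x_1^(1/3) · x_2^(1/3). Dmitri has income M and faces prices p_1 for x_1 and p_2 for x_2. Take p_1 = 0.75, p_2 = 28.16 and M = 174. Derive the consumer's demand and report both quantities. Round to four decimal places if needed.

x_1* = 116, x_2* = 3.0895

Tangency: MRS = x_2/x_1 = p_1/p_2.
Rearranging, p_2·x_2 = p_1·x_1. Substituting into the budget gives p_1·x_1·(1 + 1) = M.
Demand: x_1*(p_1,p_2,M) = 0.5·M/p_1 and x_2* = 0.5·M/p_2.
At p_1=0.75, p_2=28.16, M=174: x_1* = 0.5·174/0.75 = 116, x_2* = 3.0895.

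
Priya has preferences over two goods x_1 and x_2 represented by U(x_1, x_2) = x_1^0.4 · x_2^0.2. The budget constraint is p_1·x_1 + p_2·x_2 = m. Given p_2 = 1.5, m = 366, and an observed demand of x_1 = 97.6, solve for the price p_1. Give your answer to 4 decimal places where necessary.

p_1 = 2.5

Tangency: MRS = 2·x_2/x_1 = p_1/p_2.
Rearranging, p_2·x_2 = (1/2)·p_1·x_1. Substituting into the budget gives p_1·x_1·(1 + (1/2)) = m.
Demand: x_1*(p_1,p_2,m) = 2/3·m/p_1 and x_2* = 1/3·m/p_2.
Set x_1* = 97.6 in the demand function and solve for p_1: p_1 = 2.5.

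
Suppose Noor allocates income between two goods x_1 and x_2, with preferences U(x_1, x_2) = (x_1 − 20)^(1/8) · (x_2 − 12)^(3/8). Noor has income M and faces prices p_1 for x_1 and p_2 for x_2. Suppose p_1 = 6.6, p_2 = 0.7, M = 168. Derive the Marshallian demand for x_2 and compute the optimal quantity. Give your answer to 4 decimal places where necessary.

x_2* = 41.5714

Substituting into the budget: x_1* = 20 + 0.25·(M − 20·p_1 − 12·p_2)/p_1, and x_2* = 12 + 0.75·(…)/p_2.
Discretionary income = 168 − 20·6.6 − 12·0.7 = 27.6; x_2* = 12 + 0.75·27.6/0.7 = 41.5714.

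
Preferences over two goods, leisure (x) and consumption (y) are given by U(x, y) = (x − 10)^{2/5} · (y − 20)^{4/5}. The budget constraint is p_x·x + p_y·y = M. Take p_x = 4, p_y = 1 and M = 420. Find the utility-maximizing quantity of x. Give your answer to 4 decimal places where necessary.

Let x' = x−10, y' = y−20. MRS = (1/2)·y'/x' = p_x/p_y.
Substituting into the budget: x* = 10 + 1/3·(M − 10·p_x − 20·p_y)/p_x, and y* = 20 + 2/3·(…)/p_y.
Discretionary income = 420 − 10·4 − 20·1 = 360; x* = 10 + 1/3·360/4 = 40.

x* = 40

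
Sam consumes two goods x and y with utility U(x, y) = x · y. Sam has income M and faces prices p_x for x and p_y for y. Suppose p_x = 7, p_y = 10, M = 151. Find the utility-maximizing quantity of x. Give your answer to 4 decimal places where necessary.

The MRS is y/x. Set MRS = p_x/p_y.
So p_y·y = p_x·x; combined with the budget, a share 0.5 of income goes to x.
Demand: x*(p_x,p_y,M) = 0.5·M/p_x and y* = 0.5·M/p_y.
At p_x=7, p_y=10, M=151: x* = 0.5·151/7 = 10.7857.

x* = 10.7857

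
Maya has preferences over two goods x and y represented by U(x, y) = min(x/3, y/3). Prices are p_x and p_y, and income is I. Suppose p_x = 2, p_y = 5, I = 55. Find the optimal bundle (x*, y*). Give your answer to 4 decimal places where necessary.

x* = 7.8571, y* = 7.8571

Demand: x*(p_x,p_y,I) = 3·I/(3·p_x + 3·p_y), y* = 3·I/(3·p_x + 3·p_y).
Here 3·2 + 3·5 = 21, giving x* = 7.8571 and y* = 7.8571.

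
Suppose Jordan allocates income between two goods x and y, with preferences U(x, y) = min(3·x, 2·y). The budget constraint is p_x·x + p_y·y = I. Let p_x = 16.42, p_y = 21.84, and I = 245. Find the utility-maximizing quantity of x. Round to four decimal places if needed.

x* = 4.9817

Demand: x*(p_x,p_y,I) = 2·I/(2·p_x + 3·p_y), y* = 3·I/(2·p_x + 3·p_y).
Here 2·16.42 + 3·21.84 = 98.36, giving x* = 4.9817.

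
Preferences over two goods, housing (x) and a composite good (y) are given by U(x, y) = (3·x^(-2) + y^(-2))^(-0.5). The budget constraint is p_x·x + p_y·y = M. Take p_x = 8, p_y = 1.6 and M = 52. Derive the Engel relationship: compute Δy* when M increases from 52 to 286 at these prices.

From the CES first-order condition, 3·(y/x)^(3) = p_x/p_y.
Hence y/x = ((1/3)·p_x/p_y)^(1/(3)), i.e. raised to the 1/3 power.
Substitute y = (y/x)·x into the budget: x* = M/(p_x + p_y·(y/x)).
Numerically y/x = 1.185631, so x* = 52/(8 + 1.6·1.185631) = 5.2541 and y* = 1.185631·5.2541 = 6.2294.
At M' = 286: y* = 34.2619. Change: 34.2619 − 6.2294 = 28.0325.

Δy* = 28.0325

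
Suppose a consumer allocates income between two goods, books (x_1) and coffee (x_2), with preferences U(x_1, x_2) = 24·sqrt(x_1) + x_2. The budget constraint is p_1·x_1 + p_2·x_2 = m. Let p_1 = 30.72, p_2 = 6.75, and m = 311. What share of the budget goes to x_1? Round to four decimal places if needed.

Plugging in: x_1* = (12·6.75/30.72)² = 6.9523, x_2* = 14.4334.
Expenditure on x_1: 30.72·6.9523 = 213.5742; share = 0.6867.

share on x_1 = 0.6867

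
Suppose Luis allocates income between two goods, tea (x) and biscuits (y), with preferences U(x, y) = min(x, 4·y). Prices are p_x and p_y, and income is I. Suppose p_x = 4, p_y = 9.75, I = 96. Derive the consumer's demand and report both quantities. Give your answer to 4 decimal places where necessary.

With perfect complements, no substitution: consume in ratio x:y = 4:1.
Budget: p_x·x + p_y·(1/4)·x = I, so (4·p_x + p_y)·x = 4·I.
Demand: x*(p_x,p_y,I) = 4·I/(4·p_x + p_y), y* = I/(4·p_x + p_y).
Here 4·4 + 9.75 = 25.75, giving x* = 14.9126 and y* = 3.7282.

x* = 14.9126, y* = 3.7282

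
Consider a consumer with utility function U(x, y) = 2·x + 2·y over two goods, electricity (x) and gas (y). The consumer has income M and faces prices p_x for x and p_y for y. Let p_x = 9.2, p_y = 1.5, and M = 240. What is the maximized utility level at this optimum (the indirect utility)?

V = 320

Perfect substitutes: compare marginal utility per dollar. 2/p_x vs 2/p_y → 0.2174 vs 1.3333.
y gives more utility per dollar, so spend all income on y: y* = M/p_y, x* = 0.
Numerically: x* = 0, y* = 160.
Utility at the optimum: U(0, 160) = 320.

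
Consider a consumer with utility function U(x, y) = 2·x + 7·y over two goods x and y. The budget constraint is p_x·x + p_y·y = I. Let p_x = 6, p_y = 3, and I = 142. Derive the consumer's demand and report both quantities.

Linear utility — the consumer picks whichever good has higher MU/price: 2/6 = 0.3333 vs 7/3 = 2.3333.
y gives more utility per dollar, so spend all income on y: y* = I/p_y, x* = 0.
Numerically: x* = 0, y* = 47.3333.

x* = 0, y* = 47.3333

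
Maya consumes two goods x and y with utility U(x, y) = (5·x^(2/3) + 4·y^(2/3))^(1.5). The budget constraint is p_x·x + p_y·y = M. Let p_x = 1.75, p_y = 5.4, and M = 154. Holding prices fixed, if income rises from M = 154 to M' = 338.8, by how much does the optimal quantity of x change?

Substitute y = (y/x)·x into the budget: x* = M/(p_x + p_y·(y/x)).
Numerically y/x = 0.017426, so x* = 154/(1.75 + 5.4·0.017426) = 83.5095.
At M' = 338.8: x* = 183.7209. Change: 183.7209 − 83.5095 = 100.2114.

Δx* = 100.2114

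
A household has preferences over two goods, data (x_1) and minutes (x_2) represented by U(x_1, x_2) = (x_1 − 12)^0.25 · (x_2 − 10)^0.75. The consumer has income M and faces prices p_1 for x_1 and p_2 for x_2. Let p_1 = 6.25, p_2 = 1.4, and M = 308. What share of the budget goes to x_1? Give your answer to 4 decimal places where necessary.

share on x_1 = 0.4213

This is Cobb-Douglas in (x_1−12, x_2−10): tangency gives 0.25·p_2·(x_2−10) = 0.75·p_1·(x_1−12).
After buying the subsistence bundle (12, 10), a share 0.25 of the remaining income goes to x_1: x_1* = 12 + 0.25·(M − 12p_1 − 10p_2)/p_1.
Discretionary income = 308 − 12·6.25 − 10·1.4 = 219; x_1* = 12 + 0.25·219/6.25 = 20.76; x_2* = 10 + 0.75·219/1.4 = 127.3214.
Expenditure on x_1: 6.25·20.76 = 129.75; share = 0.4213.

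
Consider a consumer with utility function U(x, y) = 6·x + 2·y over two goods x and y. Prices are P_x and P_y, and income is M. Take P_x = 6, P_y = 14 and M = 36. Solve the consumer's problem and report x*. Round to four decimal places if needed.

x* = 6

Perfect substitutes: compare marginal utility per dollar. 6/P_x vs 2/P_y → 1 vs 0.1429.
x gives more utility per dollar, so spend all income on x: x* = M/P_x, y* = 0.
Numerically: x* = 6, y* = 0.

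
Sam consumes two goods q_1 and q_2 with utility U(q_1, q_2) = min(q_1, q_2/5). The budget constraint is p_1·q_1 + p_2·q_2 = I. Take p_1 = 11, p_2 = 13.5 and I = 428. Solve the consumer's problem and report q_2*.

q_2* = 27.2611

With perfect complements, no substitution: consume in ratio q_1:q_2 = 1:5.
Budget: p_1·q_1 + p_2·5·q_1 = I, so (p_1 + 5·p_2)·q_1 = I.
Demand: q_1*(p_1,p_2,I) = I/(p_1 + 5·p_2), q_2* = 5·I/(p_1 + 5·p_2).
Here 11 + 5·13.5 = 78.5, giving q_2* = 27.2611.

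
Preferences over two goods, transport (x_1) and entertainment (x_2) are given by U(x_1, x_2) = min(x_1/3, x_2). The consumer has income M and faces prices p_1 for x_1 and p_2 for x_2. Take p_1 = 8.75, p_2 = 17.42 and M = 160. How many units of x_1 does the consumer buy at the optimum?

With perfect complements, no substitution: consume in ratio x_1:x_2 = 3:1.
Budget: p_1·x_1 + p_2·(1/3)·x_1 = M, so (3·p_1 + p_2)·x_1 = 3·M.
Demand: x_1*(p_1,p_2,M) = 3·M/(3·p_1 + p_2), x_2* = M/(3·p_1 + p_2).
Here 3·8.75 + 17.42 = 43.67, giving x_1* = 10.9915.

x_1* = 10.9915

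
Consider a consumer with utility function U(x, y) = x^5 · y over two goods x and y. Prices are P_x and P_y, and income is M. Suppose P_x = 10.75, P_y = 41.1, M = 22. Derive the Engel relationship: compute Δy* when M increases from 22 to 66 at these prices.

MU_x/MU_y = (5·y)/(x); tangency sets this equal to P_x/P_y.
Rearranging, P_y·y = (1/5)·P_x·x. Substituting into the budget gives P_x·x·(1 + (1/5)) = M.
Demand: x*(P_x,P_y,M) = 5/6·M/P_x and y* = 1/6·M/P_y.
At P_x=10.75, P_y=41.1, M=22: y* = 1/6·22/41.1 = 0.0892.
At M' = 66: y* = 0.2676. Change: 0.2676 − 0.0892 = 0.1784.

Δy* = 0.1784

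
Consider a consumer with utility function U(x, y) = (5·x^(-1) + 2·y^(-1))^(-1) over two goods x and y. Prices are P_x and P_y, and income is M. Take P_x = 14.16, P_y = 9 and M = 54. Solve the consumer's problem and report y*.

MRS = MU_x/MU_y = (5/2)·(y/x)^(2). Set equal to P_x/P_y.
Hence y/x = ((2/5)·P_x/P_y)^(1/(2)), i.e. raised to the 0.5 power.
Substitute y = (y/x)·x into the budget: x* = M/(P_x + P_y·(y/x)).
Numerically y/x = 0.793305, so x* = 54/(14.16 + 9·0.793305) = 2.5352 and y* = 0.793305·2.5352 = 2.0112.

y* = 2.0112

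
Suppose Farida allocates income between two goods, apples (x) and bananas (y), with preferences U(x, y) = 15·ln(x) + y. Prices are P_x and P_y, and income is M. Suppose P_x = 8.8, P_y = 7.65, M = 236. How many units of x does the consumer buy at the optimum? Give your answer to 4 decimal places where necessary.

x* = 13.0398

MU_x = 15/x, MU_y = 1. Tangency: 15/x = P_x/P_y.
So x*(P_x,P_y) = 15·P_y/P_x, independent of income; and y* = (M − 15·P_y)/P_y.
At the given prices: x* = 15·7.65/8.8 = 13.0398.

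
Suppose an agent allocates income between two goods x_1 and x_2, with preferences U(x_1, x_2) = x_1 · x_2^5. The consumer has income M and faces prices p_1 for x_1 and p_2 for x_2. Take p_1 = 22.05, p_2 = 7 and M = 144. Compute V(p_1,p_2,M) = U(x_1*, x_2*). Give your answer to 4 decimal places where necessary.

Demand: x_1*(p_1,p_2,M) = 1/6·M/p_1 and x_2* = 5/6·M/p_2.
At p_1=22.05, p_2=7, M=144: x_1* = 1/6·144/22.05 = 1.0884, x_2* = 17.1429.
Utility at the optimum: U(1.0884, 17.1429) = 1611456.8395.

V = 1611456.8395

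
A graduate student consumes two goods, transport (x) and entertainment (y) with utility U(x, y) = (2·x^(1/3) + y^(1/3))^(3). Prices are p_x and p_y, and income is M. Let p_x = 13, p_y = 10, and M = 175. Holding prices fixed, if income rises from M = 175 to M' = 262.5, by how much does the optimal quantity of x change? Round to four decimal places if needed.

MU_x ∝ 2·x^(-2/3), MU_y ∝ y^(-2/3), so MRS = 2·(y/x)^(2/3) = p_x/p_y.
Solve for the ratio: y/x = [(1/2)·p_x/p_y]^(1.5).
With the ratio pinned down, the budget gives x* = M/(p_x + p_y·(y/x)) and y* = (y/x)·x*.
Numerically y/x = 0.524047, so x* = 175/(13 + 10·0.524047) = 9.5941.
At M' = 262.5: x* = 14.3911. Change: 14.3911 − 9.5941 = 4.797.

Δx* = 4.797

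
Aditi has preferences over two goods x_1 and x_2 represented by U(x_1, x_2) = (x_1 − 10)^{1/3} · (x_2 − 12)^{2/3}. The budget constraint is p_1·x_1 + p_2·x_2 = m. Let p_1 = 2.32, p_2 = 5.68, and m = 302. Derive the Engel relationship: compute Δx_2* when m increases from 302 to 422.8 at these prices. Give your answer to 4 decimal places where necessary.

Δx_2* = 14.1784

Let x_1' = x_1−10, x_2' = x_2−12. MRS = (1/2)·x_2'/x_1' = p_1/p_2.
Substituting into the budget: x_1* = 10 + 1/3·(m − 10·p_1 − 12·p_2)/p_1, and x_2* = 12 + 2/3·(…)/p_2.
Discretionary income = 302 − 10·2.32 − 12·5.68 = 210.64; x_2* = 12 + 2/3·210.64/5.68 = 36.723.
At m' = 422.8: x_2* = 50.9014. Change: 50.9014 − 36.723 = 14.1784.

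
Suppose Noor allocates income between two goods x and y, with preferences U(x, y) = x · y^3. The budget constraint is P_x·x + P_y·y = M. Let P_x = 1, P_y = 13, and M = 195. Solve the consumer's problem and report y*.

Tangency: MRS = (1/3)·y/x = P_x/P_y.
Rearranging, P_y·y = 3·P_x·x. Substituting into the budget gives P_x·x·(1 + 3) = M.
Demand: x*(P_x,P_y,M) = 0.25·M/P_x and y* = 0.75·M/P_y.
At P_x=1, P_y=13, M=195: y* = 0.75·195/13 = 11.25.

y* = 11.25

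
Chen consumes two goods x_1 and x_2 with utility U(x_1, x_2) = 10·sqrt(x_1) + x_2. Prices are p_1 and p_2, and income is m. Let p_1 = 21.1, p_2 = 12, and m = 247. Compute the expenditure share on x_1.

share on x_1 = 0.6908

Set MRS = p_1/p_2: 5·x_1^(−1/2) = p_1/p_2.
Solve: √x_1 = 5·p_2/p_1, so x_1*(p_1,p_2) = (5·p_2/p_1)², and x_2* = (m − p_1·x_1*)/p_2.
Plugging in: x_1* = (5·12/21.1)² = 8.0861, x_2* = 6.3653.
Expenditure on x_1: 21.1·8.0861 = 170.6161; share = 0.6908.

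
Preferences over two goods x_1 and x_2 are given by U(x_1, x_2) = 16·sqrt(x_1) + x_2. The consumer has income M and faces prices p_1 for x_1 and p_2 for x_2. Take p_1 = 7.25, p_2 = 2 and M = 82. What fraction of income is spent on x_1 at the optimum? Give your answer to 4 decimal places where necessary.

Solve: √x_1 = 8·p_2/p_1, so x_1*(p_1,p_2) = (8·p_2/p_1)², and x_2* = (M − p_1·x_1*)/p_2.
Plugging in: x_1* = (8·2/7.25)² = 4.8704, x_2* = 23.3448.
Expenditure on x_1: 7.25·4.8704 = 35.3103; share = 0.4306.

share on x_1 = 0.4306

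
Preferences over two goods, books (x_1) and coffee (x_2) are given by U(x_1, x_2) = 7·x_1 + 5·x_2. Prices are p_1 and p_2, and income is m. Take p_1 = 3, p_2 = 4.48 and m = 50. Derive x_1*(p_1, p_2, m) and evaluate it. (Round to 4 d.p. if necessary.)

x_1* = 16.6667

x_1 gives more utility per dollar, so spend all income on x_1: x_1* = m/p_1, x_2* = 0.
Numerically: x_1* = 16.6667, x_2* = 0.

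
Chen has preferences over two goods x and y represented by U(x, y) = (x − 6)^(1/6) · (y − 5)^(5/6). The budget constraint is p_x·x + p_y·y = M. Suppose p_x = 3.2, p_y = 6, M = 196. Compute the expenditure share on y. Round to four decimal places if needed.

This is Cobb-Douglas in (x−6, y−5): tangency gives 1/6·p_y·(y−5) = 5/6·p_x·(x−6).
After buying the subsistence bundle (6, 5), a share 1/6 of the remaining income goes to x: x* = 6 + 1/6·(M − 6p_x − 5p_y)/p_x.
Discretionary income = 196 − 6·3.2 − 5·6 = 146.8; x* = 6 + 1/6·146.8/3.2 = 13.6458; y* = 5 + 5/6·146.8/6 = 25.3889.
Expenditure on y: 6·25.3889 = 152.3333; share = 0.7772.

share on y = 0.7772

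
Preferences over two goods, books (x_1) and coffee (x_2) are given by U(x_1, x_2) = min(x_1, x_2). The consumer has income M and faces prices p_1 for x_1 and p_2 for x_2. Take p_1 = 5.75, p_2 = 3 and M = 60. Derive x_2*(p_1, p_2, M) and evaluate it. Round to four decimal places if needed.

Leontief preferences: the optimum is at the kink where x_1/1 = x_2/1, i.e. x_2 = x_1.
Budget: p_1·x_1 + p_2·x_1 = M, so (p_1 + p_2)·x_1 = M.
Demand: x_1*(p_1,p_2,M) = M/(p_1 + p_2), x_2* = M/(p_1 + p_2).
Here 5.75 + 3 = 8.75, giving x_2* = 6.8571.

x_2* = 6.8571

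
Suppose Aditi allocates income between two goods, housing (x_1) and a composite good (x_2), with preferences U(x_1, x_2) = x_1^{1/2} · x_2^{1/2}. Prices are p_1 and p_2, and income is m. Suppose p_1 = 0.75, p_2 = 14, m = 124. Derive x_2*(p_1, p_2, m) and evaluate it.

The MRS is x_2/x_1. Set MRS = p_1/p_2.
So 0.5·p_2·x_2 = 0.5·p_1·x_1; combined with the budget, a share 0.5 of income goes to x_1.
Demand: x_1*(p_1,p_2,m) = 0.5·m/p_1 and x_2* = 0.5·m/p_2.
At p_1=0.75, p_2=14, m=124: x_2* = 0.5·124/14 = 4.4286.

x_2* = 4.4286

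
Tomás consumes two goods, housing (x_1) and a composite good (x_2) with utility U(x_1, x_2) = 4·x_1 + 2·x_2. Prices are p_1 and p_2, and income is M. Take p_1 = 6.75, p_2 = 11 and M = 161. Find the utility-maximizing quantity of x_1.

x_1* = 23.8519

Perfect substitutes: compare marginal utility per dollar. 4/p_1 vs 2/p_2 → 0.5926 vs 0.1818.
x_1 gives more utility per dollar, so spend all income on x_1: x_1* = M/p_1, x_2* = 0.
Numerically: x_1* = 23.8519, x_2* = 0.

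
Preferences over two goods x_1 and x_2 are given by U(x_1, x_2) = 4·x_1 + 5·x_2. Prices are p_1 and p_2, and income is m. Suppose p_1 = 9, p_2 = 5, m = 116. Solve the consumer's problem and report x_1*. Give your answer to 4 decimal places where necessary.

x_1* = 0

Numerically: x_1* = 0, x_2* = 23.2.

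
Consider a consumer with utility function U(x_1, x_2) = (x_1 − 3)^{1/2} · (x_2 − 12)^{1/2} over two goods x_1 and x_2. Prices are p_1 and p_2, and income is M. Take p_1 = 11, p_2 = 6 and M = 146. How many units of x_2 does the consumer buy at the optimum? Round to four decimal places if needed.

MRS = (x_2−12)/(x_1−3). Tangency with p_1/p_2 gives x_2−12 = (p_1/p_2)·(x_1−3).
Substituting into the budget: x_1* = 3 + 0.5·(M − 3·p_1 − 12·p_2)/p_1, and x_2* = 12 + 0.5·(…)/p_2.
Discretionary income = 146 − 3·11 − 12·6 = 41; x_2* = 12 + 0.5·41/6 = 15.4167.

x_2* = 15.4167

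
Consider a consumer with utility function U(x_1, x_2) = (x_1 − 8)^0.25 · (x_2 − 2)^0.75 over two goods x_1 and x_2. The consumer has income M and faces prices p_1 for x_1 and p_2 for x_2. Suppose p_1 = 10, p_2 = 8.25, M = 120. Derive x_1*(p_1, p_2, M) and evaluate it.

x_1* = 8.5875

Let x_1' = x_1−8, x_2' = x_2−2. MRS = (1/3)·x_2'/x_1' = p_1/p_2.
Substituting into the budget: x_1* = 8 + 0.25·(M − 8·p_1 − 2·p_2)/p_1, and x_2* = 2 + 0.75·(…)/p_2.
Discretionary income = 120 − 8·10 − 2·8.25 = 23.5; x_1* = 8 + 0.25·23.5/10 = 8.5875.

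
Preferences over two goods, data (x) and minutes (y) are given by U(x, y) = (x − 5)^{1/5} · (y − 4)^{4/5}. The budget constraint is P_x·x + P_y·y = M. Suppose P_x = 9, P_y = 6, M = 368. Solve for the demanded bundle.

Let x' = x−5, y' = y−4. MRS = (1/4)·y'/x' = P_x/P_y.
After buying the subsistence bundle (5, 4), a share 0.2 of the remaining income goes to x: x* = 5 + 0.2·(M − 5P_x − 4P_y)/P_x.
Discretionary income = 368 − 5·9 − 4·6 = 299; x* = 5 + 0.2·299/9 = 11.6444; y* = 4 + 0.8·299/6 = 43.8667.

x* = 11.6444, y* = 43.8667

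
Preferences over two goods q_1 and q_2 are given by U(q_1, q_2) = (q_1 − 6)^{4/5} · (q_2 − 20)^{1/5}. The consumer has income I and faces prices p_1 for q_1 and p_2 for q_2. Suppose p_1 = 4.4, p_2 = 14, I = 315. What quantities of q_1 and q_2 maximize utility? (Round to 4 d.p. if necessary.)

q_1* = 7.5636, q_2* = 20.1229

Let q_1' = q_1−6, q_2' = q_2−20. MRS = 4·q_2'/q_1' = p_1/p_2.
After buying the subsistence bundle (6, 20), a share 0.8 of the remaining income goes to q_1: q_1* = 6 + 0.8·(I − 6p_1 − 20p_2)/p_1.
Discretionary income = 315 − 6·4.4 − 20·14 = 8.6; q_1* = 6 + 0.8·8.6/4.4 = 7.5636; q_2* = 20 + 0.2·8.6/14 = 20.1229.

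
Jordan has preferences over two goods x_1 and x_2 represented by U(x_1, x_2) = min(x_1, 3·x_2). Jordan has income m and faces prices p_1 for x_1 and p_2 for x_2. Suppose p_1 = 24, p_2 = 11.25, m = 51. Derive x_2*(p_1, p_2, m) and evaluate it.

x_2* = 0.6126

With perfect complements, no substitution: consume in ratio x_1:x_2 = 3:1.
Budget: p_1·x_1 + p_2·(1/3)·x_1 = m, so (3·p_1 + p_2)·x_1 = 3·m.
Demand: x_1*(p_1,p_2,m) = 3·m/(3·p_1 + p_2), x_2* = m/(3·p_1 + p_2).
Here 3·24 + 11.25 = 83.25, giving x_2* = 0.6126.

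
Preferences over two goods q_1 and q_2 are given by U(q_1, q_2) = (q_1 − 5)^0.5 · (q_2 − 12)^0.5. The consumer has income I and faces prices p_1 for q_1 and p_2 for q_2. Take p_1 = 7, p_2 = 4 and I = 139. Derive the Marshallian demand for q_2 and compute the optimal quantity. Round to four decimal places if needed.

q_2* = 19

This is Cobb-Douglas in (q_1−5, q_2−12): tangency gives 0.5·p_2·(q_2−12) = 0.5·p_1·(q_1−5).
Substituting into the budget: q_1* = 5 + 0.5·(I − 5·p_1 − 12·p_2)/p_1, and q_2* = 12 + 0.5·(…)/p_2.
Discretionary income = 139 − 5·7 − 12·4 = 56; q_2* = 12 + 0.5·56/4 = 19.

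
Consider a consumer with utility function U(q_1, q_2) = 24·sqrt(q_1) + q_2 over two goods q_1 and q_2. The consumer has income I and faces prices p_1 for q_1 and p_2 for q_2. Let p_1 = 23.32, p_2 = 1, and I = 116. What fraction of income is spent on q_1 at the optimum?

share on q_1 = 0.0532

Set MRS = p_1/p_2: 12·q_1^(−1/2) = p_1/p_2.
Solve: √q_1 = 12·p_2/p_1, so q_1*(p_1,p_2) = (12·p_2/p_1)², and q_2* = (I − p_1·q_1*)/p_2.
Plugging in: q_1* = (12·1/23.32)² = 0.2648, q_2* = 109.825.
Expenditure on q_1: 23.32·0.2648 = 6.175; share = 0.0532.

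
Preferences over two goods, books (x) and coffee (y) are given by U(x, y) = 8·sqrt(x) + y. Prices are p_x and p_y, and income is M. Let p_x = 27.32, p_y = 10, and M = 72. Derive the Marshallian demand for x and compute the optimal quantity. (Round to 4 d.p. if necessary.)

MU_x = 4/√x, MU_y = 1. Tangency: 4/√x = p_x/p_y.
Thus x* = (4·p_y/p_x)² — independent of M — with the rest of income spent on y.
Plugging in: x* = (4·10/27.32)² = 2.1437.

x* = 2.1437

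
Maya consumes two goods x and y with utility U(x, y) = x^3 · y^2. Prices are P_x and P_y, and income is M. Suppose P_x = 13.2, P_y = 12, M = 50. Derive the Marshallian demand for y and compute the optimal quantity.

MU_x/MU_y = (3·y)/(2·x); tangency sets this equal to P_x/P_y.
Rearranging, P_y·y = (2/3)·P_x·x. Substituting into the budget gives P_x·x·(1 + (2/3)) = M.
Demand: x*(P_x,P_y,M) = 0.6·M/P_x and y* = 0.4·M/P_y.
At P_x=13.2, P_y=12, M=50: y* = 0.4·50/12 = 1.6667.

y* = 1.6667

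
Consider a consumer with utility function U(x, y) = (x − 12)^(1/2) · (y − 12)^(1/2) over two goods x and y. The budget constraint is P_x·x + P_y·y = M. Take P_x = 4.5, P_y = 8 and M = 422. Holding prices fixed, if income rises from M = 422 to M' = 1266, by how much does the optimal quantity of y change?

This is Cobb-Douglas in (x−12, y−12): tangency gives 0.5·P_y·(y−12) = 0.5·P_x·(x−12).
Substituting into the budget: x* = 12 + 0.5·(M − 12·P_x − 12·P_y)/P_x, and y* = 12 + 0.5·(…)/P_y.
Discretionary income = 422 − 12·4.5 − 12·8 = 272; y* = 12 + 0.5·272/8 = 29.
At M' = 1266: y* = 81.75. Change: 81.75 − 29 = 52.75.

Δy* = 52.75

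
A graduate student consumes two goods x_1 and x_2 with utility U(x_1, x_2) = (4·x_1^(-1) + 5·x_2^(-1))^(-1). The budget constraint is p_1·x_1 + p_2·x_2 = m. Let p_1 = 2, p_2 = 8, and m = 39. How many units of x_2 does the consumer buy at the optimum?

Substitute x_2 = (x_2/x_1)·x_1 into the budget: x_1* = m/(p_1 + p_2·(x_2/x_1)).
Numerically x_2/x_1 = 0.559017, so x_1* = 39/(2 + 8·0.559017) = 6.0258 and x_2* = 0.559017·6.0258 = 3.3685.

x_2* = 3.3685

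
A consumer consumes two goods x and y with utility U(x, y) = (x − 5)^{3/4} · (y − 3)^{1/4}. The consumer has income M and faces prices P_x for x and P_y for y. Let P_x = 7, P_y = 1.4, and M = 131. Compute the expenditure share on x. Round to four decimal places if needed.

MRS = 3·(y−3)/(x−5). Tangency with P_x/P_y gives y−3 = (1/3)·(P_x/P_y)·(x−5).
Substituting into the budget: x* = 5 + 0.75·(M − 5·P_x − 3·P_y)/P_x, and y* = 3 + 0.25·(…)/P_y.
Discretionary income = 131 − 5·7 − 3·1.4 = 91.8; x* = 5 + 0.75·91.8/7 = 14.8357; y* = 3 + 0.25·91.8/1.4 = 19.3929.
Expenditure on x: 7·14.8357 = 103.85; share = 0.7927.

share on x = 0.7927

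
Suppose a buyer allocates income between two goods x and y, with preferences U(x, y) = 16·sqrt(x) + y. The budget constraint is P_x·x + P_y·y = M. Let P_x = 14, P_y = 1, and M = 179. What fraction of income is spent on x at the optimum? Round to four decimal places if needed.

Utility is quasi-linear in y; the FOC for x is 8/√x = P_x/P_y.
Solve: √x = 8·P_y/P_x, so x*(P_x,P_y) = (8·P_y/P_x)², and y* = (M − P_x·x*)/P_y.
Plugging in: x* = (8·1/14)² = 0.3265, y* = 174.4286.
Expenditure on x: 14·0.3265 = 4.5714; share = 0.0255.

share on x = 0.0255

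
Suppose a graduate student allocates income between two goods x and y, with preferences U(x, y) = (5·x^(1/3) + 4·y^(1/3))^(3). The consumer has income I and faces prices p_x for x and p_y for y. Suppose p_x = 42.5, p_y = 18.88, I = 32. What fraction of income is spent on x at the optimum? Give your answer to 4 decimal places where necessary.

MRS = MU_x/MU_y = (5/4)·(y/x)^(2/3). Set equal to p_x/p_y.
Hence y/x = ((4/5)·p_x/p_y)^(1/(2/3)), i.e. raised to the 1.5 power.
With the ratio pinned down, the budget gives x* = I/(p_x + p_y·(y/x)) and y* = (y/x)·x*.
Numerically y/x = 2.416659, so x* = 32/(42.5 + 18.88·2.416659) = 0.3631 and y* = 2.416659·0.3631 = 0.8775.
Expenditure on x: 42.5·0.3631 = 15.4324; share = 0.4823.

share on x = 0.4823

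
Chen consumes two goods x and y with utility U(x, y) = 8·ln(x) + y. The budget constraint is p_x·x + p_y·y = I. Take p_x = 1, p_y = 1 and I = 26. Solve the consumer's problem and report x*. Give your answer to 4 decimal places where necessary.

x* = 8

So x*(p_x,p_y) = 8·p_y/p_x, independent of income; and y* = (I − 8·p_y)/p_y.
At the given prices: x* = 8·1/1 = 8.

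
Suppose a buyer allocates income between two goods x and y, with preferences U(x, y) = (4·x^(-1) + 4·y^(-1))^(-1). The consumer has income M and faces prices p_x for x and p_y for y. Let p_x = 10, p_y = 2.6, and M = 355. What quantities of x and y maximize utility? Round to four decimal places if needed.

From the CES first-order condition, (y/x)^(2) = p_x/p_y.
Hence y/x = (p_x/p_y)^(1/(2)), i.e. raised to the 0.5 power.
Substitute y = (y/x)·x into the budget: x* = M/(p_x + p_y·(y/x)).
Numerically y/x = 1.961161, so x* = 355/(10 + 2.6·1.961161) = 23.5115 and y* = 1.961161·23.5115 = 46.1098.

x* = 23.5115, y* = 46.1098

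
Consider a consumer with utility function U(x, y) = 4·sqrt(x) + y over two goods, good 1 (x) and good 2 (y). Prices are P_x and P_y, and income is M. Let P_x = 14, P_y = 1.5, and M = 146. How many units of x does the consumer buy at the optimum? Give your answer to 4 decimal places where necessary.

MU_x = 2/√x, MU_y = 1. Tangency: 2/√x = P_x/P_y.
Solve: √x = 2·P_y/P_x, so x*(P_x,P_y) = (2·P_y/P_x)², and y* = (M − P_x·x*)/P_y.
Plugging in: x* = (2·1.5/14)² = 0.0459.

x* = 0.0459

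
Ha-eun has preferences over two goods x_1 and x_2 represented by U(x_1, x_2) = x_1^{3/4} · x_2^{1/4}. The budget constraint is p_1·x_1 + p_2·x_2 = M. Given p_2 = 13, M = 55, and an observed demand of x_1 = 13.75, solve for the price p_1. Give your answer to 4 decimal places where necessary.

Tangency: MRS = 3·x_2/x_1 = p_1/p_2.
Rearranging, p_2·x_2 = (1/3)·p_1·x_1. Substituting into the budget gives p_1·x_1·(1 + (1/3)) = M.
Demand: x_1*(p_1,p_2,M) = 0.75·M/p_1 and x_2* = 0.25·M/p_2.
Set x_1* = 13.75 in the demand function and solve for p_1: p_1 = 3.

p_1 = 3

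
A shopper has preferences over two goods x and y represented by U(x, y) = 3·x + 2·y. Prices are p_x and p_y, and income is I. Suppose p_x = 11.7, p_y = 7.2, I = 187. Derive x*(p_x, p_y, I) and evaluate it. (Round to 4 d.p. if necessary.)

x* = 0

Perfect substitutes: compare marginal utility per dollar. 3/p_x vs 2/p_y → 0.2564 vs 0.2778.
y gives more utility per dollar, so spend all income on y: y* = I/p_y, x* = 0.
Numerically: x* = 0, y* = 25.9722.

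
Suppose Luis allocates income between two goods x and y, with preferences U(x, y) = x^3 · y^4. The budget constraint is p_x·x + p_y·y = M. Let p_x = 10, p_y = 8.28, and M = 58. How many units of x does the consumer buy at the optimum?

x* = 2.4857

Demand: x*(p_x,p_y,M) = 3/7·M/p_x and y* = 4/7·M/p_y.
At p_x=10, p_y=8.28, M=58: x* = 3/7·58/10 = 2.4857.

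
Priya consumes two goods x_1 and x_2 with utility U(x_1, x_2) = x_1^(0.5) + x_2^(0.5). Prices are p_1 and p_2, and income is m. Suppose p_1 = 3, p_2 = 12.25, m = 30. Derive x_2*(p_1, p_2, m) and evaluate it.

MRS = MU_x_1/MU_x_2 = (x_2/x_1)^(0.5). Set equal to p_1/p_2.
Solve for the ratio: x_2/x_1 = [p_1/p_2]^(2).
With the ratio pinned down, the budget gives x_1* = m/(p_1 + p_2·(x_2/x_1)) and x_2* = (x_2/x_1)·x_1*.
Numerically x_2/x_1 = 0.059975, so x_1* = 30/(3 + 12.25·0.059975) = 8.0328 and x_2* = 0.059975·8.0328 = 0.4818.

x_2* = 0.4818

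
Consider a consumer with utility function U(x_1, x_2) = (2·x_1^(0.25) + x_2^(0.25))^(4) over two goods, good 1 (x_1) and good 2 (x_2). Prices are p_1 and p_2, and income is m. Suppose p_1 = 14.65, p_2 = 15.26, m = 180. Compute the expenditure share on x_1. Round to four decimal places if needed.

MU_x_1 ∝ 2·x_1^(-0.75), MU_x_2 ∝ x_2^(-0.75), so MRS = 2·(x_2/x_1)^(0.75) = p_1/p_2.
Hence x_2/x_1 = ((1/2)·p_1/p_2)^(1/(0.75)), i.e. raised to the 4/3 power.
With the ratio pinned down, the budget gives x_1* = m/(p_1 + p_2·(x_2/x_1)) and x_2* = (x_2/x_1)·x_1*.
Numerically x_2/x_1 = 0.375841, so x_1* = 180/(14.65 + 15.26·0.375841) = 8.8299 and x_2* = 0.375841·8.8299 = 3.3186.
Expenditure on x_1: 14.65·8.8299 = 129.3577; share = 0.7187.

share on x_1 = 0.7187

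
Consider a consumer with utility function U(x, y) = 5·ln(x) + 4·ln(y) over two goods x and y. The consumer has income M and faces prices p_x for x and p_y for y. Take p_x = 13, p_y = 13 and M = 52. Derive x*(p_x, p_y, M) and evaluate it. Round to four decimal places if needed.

MU_x/MU_y = (5·y)/(4·x); tangency sets this equal to p_x/p_y.
So 5·p_y·y = 4·p_x·x; combined with the budget, a share 5/9 of income goes to x.
Demand: x*(p_x,p_y,M) = 5/9·M/p_x and y* = 4/9·M/p_y.
At p_x=13, p_y=13, M=52: x* = 5/9·52/13 = 2.2222.

x* = 2.2222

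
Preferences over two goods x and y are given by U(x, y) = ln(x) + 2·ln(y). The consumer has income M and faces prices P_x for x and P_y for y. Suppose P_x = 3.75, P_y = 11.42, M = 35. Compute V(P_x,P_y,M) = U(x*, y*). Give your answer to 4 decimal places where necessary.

V = 2.564

Tangency: MRS = (1/2)·y/x = P_x/P_y.
Rearranging, P_y·y = 2·P_x·x. Substituting into the budget gives P_x·x·(1 + 2) = M.
Demand: x*(P_x,P_y,M) = 1/3·M/P_x and y* = 2/3·M/P_y.
At P_x=3.75, P_y=11.42, M=35: x* = 1/3·35/3.75 = 3.1111, y* = 2.0432.
Utility at the optimum: U(3.1111, 2.0432) = 2.564.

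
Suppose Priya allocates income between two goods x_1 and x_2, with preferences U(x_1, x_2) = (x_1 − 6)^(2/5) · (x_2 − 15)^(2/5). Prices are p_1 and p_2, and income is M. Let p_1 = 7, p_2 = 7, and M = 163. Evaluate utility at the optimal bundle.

V = 1.1127

Substituting into the budget: x_1* = 6 + 0.5·(M − 6·p_1 − 15·p_2)/p_1, and x_2* = 15 + 0.5·(…)/p_2.
Discretionary income = 163 − 6·7 − 15·7 = 16; x_1* = 6 + 0.5·16/7 = 7.1429; x_2* = 15 + 0.5·16/7 = 16.1429.
Utility at the optimum: U(7.1429, 16.1429) = 1.1127.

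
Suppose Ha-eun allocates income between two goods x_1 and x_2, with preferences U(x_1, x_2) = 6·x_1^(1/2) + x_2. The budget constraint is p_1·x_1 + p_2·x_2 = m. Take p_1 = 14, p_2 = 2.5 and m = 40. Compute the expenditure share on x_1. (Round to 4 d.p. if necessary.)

share on x_1 = 0.1004

Set MRS = p_1/p_2: 3·x_1^(−1/2) = p_1/p_2.
Thus x_1* = (3·p_2/p_1)² — independent of m — with the rest of income spent on x_2.
Plugging in: x_1* = (3·2.5/14)² = 0.287, x_2* = 14.3929.
Expenditure on x_1: 14·0.287 = 4.0179; share = 0.1004.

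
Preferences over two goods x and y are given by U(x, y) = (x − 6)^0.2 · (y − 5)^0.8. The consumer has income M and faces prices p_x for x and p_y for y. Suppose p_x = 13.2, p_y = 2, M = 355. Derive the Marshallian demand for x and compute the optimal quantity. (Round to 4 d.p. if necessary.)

This is Cobb-Douglas in (x−6, y−5): tangency gives 0.2·p_y·(y−5) = 0.8·p_x·(x−6).
Substituting into the budget: x* = 6 + 0.2·(M − 6·p_x − 5·p_y)/p_x, and y* = 5 + 0.8·(…)/p_y.
Discretionary income = 355 − 6·13.2 − 5·2 = 265.8; x* = 6 + 0.2·265.8/13.2 = 10.0273.

x* = 10.0273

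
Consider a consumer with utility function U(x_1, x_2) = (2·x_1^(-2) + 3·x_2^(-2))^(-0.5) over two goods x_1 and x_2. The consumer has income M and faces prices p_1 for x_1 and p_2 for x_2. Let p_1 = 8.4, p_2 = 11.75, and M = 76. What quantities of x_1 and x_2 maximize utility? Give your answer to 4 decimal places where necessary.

From the CES first-order condition, (2/3)·(x_2/x_1)^(3) = p_1/p_2.
Hence x_2/x_1 = ((3/2)·p_1/p_2)^(1/(3)), i.e. raised to the 1/3 power.
Substitute x_2 = (x_2/x_1)·x_1 into the budget: x_1* = M/(p_1 + p_2·(x_2/x_1)).
Numerically x_2/x_1 = 1.023554, so x_1* = 76/(8.4 + 11.75·1.023554) = 3.7206 and x_2* = 1.023554·3.7206 = 3.8082.

x_1* = 3.7206, x_2* = 3.8082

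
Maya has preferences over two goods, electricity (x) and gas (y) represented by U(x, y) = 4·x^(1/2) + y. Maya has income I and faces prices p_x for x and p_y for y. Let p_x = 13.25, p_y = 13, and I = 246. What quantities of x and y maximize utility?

Utility is quasi-linear in y; the FOC for x is 2/√x = p_x/p_y.
Solve: √x = 2·p_y/p_x, so x*(p_x,p_y) = (2·p_y/p_x)², and y* = (I − p_x·x*)/p_y.
Plugging in: x* = (2·13/13.25)² = 3.8505, y* = 14.9985.

x* = 3.8505, y* = 14.9985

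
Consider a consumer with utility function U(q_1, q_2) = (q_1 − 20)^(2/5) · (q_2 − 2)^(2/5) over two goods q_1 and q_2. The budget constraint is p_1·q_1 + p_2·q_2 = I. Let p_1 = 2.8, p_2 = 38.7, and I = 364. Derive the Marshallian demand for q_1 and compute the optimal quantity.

q_1* = 61.1786

MRS = (q_2−2)/(q_1−20). Tangency with p_1/p_2 gives q_2−2 = (p_1/p_2)·(q_1−20).
After buying the subsistence bundle (20, 2), a share 0.5 of the remaining income goes to q_1: q_1* = 20 + 0.5·(I − 20p_1 − 2p_2)/p_1.
Discretionary income = 364 − 20·2.8 − 2·38.7 = 230.6; q_1* = 20 + 0.5·230.6/2.8 = 61.1786.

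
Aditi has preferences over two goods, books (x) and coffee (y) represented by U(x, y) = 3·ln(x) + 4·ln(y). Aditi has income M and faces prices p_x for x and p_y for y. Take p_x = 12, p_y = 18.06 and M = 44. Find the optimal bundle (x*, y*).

x* = 1.5714, y* = 1.3922

Demand: x*(p_x,p_y,M) = 3/7·M/p_x and y* = 4/7·M/p_y.
At p_x=12, p_y=18.06, M=44: x* = 3/7·44/12 = 1.5714, y* = 1.3922.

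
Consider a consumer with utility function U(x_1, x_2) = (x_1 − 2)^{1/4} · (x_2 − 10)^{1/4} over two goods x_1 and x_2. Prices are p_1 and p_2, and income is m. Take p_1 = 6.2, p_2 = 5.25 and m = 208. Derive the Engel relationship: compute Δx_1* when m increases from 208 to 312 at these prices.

Let x_1' = x_1−2, x_2' = x_2−10. MRS = x_2'/x_1' = p_1/p_2.
After buying the subsistence bundle (2, 10), a share 0.5 of the remaining income goes to x_1: x_1* = 2 + 0.5·(m − 2p_1 − 10p_2)/p_1.
Discretionary income = 208 − 2·6.2 − 10·5.25 = 143.1; x_1* = 2 + 0.5·143.1/6.2 = 13.5403.
At m' = 312: x_1* = 21.9274. Change: 21.9274 − 13.5403 = 8.3871.

Δx_1* = 8.3871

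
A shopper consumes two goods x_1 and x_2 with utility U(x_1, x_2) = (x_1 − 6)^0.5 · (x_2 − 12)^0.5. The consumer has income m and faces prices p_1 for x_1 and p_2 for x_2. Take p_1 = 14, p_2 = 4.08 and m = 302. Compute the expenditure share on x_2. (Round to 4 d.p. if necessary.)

share on x_2 = 0.442

Let x_1' = x_1−6, x_2' = x_2−12. MRS = x_2'/x_1' = p_1/p_2.
Substituting into the budget: x_1* = 6 + 0.5·(m − 6·p_1 − 12·p_2)/p_1, and x_2* = 12 + 0.5·(…)/p_2.
Discretionary income = 302 − 6·14 − 12·4.08 = 169.04; x_1* = 6 + 0.5·169.04/14 = 12.0371; x_2* = 12 + 0.5·169.04/4.08 = 32.7157.
Expenditure on x_2: 4.08·32.7157 = 133.48; share = 0.442.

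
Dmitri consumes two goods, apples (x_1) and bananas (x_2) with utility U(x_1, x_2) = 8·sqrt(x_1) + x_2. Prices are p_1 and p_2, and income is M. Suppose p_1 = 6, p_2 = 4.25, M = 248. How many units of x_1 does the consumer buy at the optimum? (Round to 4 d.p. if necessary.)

x_1* = 8.0278

Utility is quasi-linear in x_2; the FOC for x_1 is 4/√x_1 = p_1/p_2.
Thus x_1* = (4·p_2/p_1)² — independent of M — with the rest of income spent on x_2.
Plugging in: x_1* = (4·4.25/6)² = 8.0278.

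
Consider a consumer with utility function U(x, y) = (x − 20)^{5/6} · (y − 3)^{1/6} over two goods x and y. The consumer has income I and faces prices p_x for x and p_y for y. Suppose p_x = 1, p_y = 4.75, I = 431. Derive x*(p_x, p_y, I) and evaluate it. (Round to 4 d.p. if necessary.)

x* = 350.625

MRS = 5·(y−3)/(x−20). Tangency with p_x/p_y gives y−3 = (1/5)·(p_x/p_y)·(x−20).
After buying the subsistence bundle (20, 3), a share 5/6 of the remaining income goes to x: x* = 20 + 5/6·(I − 20p_x − 3p_y)/p_x.
Discretionary income = 431 − 20·1 − 3·4.75 = 396.75; x* = 20 + 5/6·396.75/1 = 350.625.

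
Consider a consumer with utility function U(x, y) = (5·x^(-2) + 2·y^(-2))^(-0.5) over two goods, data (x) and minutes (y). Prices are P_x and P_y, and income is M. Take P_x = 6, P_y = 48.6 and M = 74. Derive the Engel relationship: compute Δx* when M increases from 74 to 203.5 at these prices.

From the CES first-order condition, (5/2)·(y/x)^(3) = P_x/P_y.
Hence y/x = ((2/5)·P_x/P_y)^(1/(3)), i.e. raised to the 1/3 power.
Substitute y = (y/x)·x into the budget: x* = M/(P_x + P_y·(y/x)).
Numerically y/x = 0.366881, so x* = 74/(6 + 48.6·0.366881) = 3.1053.
At M' = 203.5: x* = 8.5395. Change: 8.5395 − 3.1053 = 5.4342.

Δx* = 5.4342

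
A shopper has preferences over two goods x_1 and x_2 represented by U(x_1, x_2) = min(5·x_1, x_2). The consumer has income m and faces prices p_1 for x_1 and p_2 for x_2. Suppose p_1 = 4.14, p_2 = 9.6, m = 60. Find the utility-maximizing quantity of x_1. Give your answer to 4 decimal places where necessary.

x_1* = 1.1507

With perfect complements, no substitution: consume in ratio x_1:x_2 = 1:5.
Budget: p_1·x_1 + p_2·5·x_1 = m, so (p_1 + 5·p_2)·x_1 = m.
Demand: x_1*(p_1,p_2,m) = m/(p_1 + 5·p_2), x_2* = 5·m/(p_1 + 5·p_2).
Here 4.14 + 5·9.6 = 52.14, giving x_1* = 1.1507.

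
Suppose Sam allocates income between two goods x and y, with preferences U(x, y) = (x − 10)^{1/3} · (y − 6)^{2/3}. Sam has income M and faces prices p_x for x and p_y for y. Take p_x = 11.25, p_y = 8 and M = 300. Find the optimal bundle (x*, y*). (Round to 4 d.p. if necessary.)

MRS = (1/2)·(y−6)/(x−10). Tangency with p_x/p_y gives y−6 = 2·(p_x/p_y)·(x−10).
Substituting into the budget: x* = 10 + 1/3·(M − 10·p_x − 6·p_y)/p_x, and y* = 6 + 2/3·(…)/p_y.
Discretionary income = 300 − 10·11.25 − 6·8 = 139.5; x* = 10 + 1/3·139.5/11.25 = 14.1333; y* = 6 + 2/3·139.5/8 = 17.625.

x* = 14.1333, y* = 17.625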